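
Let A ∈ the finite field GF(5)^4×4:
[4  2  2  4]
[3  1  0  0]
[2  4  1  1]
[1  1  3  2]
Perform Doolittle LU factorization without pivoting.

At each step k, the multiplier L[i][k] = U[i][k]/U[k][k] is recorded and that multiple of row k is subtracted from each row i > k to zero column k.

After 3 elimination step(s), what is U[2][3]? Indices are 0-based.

[col 0] pivot 4
  R1 -= 2*R0 → (0, 2, 1, 2)  (L[1][0] := 2)
  R2 -= 3*R0 → (0, 3, 0, 4)  (L[2][0] := 3)
  R3 -= 4*R0 → (0, 3, 0, 1)  (L[3][0] := 4)
[col 1] pivot 2
  R2 -= 4*R1 → (0, 0, 1, 1)  (L[2][1] := 4)
  R3 -= 4*R1 → (0, 0, 1, 3)  (L[3][1] := 4)
[col 2] pivot 1
  R3 -= 1*R2 → (0, 0, 0, 2)  (L[3][2] := 1)

U[2][3] = 1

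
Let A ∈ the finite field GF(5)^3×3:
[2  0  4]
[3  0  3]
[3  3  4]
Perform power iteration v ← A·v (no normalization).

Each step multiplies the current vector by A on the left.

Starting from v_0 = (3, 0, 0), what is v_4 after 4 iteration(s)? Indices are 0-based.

v_4 = (2, 4, 3)

v_0 = (3, 0, 0).
v_1 = A·v_0 = (1, 4, 4).
v_2 = A·v_1 = (3, 0, 1).
v_3 = A·v_2 = (0, 2, 3).
v_4 = A·v_3 = (2, 4, 3).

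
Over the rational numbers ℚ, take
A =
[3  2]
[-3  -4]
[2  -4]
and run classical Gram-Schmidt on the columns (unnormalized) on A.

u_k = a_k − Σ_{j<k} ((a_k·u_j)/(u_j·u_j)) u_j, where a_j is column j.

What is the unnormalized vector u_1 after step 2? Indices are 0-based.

Step 1: u_0 = a_0 = (3, -3, 2).
Step 2: u_1 = a_1 − (5/11)·u_0 = (7/11, -29/11, -54/11).

u_1 = (7/11, -29/11, -54/11)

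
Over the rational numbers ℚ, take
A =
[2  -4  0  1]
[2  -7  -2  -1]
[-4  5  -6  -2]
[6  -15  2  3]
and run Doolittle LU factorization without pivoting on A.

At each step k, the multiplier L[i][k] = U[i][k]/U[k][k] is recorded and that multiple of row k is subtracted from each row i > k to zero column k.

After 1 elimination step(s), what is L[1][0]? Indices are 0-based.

L[1][0] = 1

[col 0] pivot 2
  R1 -= 1*R0 → (0, -3, -2, -2)  (L[1][0] := 1)
  R2 -= -2*R0 → (0, -3, -6, 0)  (L[2][0] := -2)
  R3 -= 3*R0 → (0, -3, 2, 0)  (L[3][0] := 3)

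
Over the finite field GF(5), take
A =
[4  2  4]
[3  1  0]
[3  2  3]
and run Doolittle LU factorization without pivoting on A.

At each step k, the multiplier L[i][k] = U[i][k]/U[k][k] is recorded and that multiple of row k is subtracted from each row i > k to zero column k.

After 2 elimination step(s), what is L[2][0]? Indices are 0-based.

L[2][0] = 2

[col 0] pivot 4
  R1 -= 2*R0 → (0, 2, 2)  (L[1][0] := 2)
  R2 -= 2*R0 → (0, 3, 0)  (L[2][0] := 2)
[col 1] pivot 2
  R2 -= 4*R1 → (0, 0, 2)  (L[2][1] := 4)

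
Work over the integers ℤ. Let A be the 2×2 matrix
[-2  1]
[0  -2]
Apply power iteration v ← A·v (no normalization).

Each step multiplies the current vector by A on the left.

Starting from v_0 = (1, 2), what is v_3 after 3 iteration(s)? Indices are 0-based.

v_0 = (1, 2).
v_1 = A·v_0 = (0, -4).
v_2 = A·v_1 = (-4, 8).
v_3 = A·v_2 = (16, -16).

v_3 = (16, -16)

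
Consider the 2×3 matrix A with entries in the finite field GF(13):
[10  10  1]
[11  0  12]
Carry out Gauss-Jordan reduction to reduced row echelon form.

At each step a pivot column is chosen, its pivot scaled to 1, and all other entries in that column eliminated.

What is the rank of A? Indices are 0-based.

pivot(0,0)=10: scale R0 → (1, 1, 4)
  clear (1,0): R1 −= (11)R0 → (0, 2, 7)
pivot(1,1)=2: scale R1 → (0, 1, 10)
  clear (0,1): R0 −= (1)R1 → (1, 0, 7)

rank = 2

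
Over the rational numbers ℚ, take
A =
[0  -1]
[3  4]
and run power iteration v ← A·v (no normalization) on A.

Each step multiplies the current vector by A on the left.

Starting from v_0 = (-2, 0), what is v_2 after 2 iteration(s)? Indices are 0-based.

v_2 = (6, -24)

v_0 = (-2, 0).
v_1 = A·v_0 = (0, -6).
v_2 = A·v_1 = (6, -24).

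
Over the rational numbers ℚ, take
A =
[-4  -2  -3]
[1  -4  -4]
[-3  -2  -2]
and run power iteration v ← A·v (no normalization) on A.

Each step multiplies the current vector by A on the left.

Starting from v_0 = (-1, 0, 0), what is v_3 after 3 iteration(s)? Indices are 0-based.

v_3 = (148, 57, 109)

v_0 = (-1, 0, 0).
v_1 = A·v_0 = (4, -1, 3).
v_2 = A·v_1 = (-23, -4, -16).
v_3 = A·v_2 = (148, 57, 109).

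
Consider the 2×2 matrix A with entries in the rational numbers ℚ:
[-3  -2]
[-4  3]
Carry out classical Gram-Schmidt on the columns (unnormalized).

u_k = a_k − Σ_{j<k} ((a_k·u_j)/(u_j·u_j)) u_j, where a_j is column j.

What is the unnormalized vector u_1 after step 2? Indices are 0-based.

u_1 = (-68/25, 51/25)

Step 1: u_0 = a_0 = (-3, -4).
Step 2: u_1 = a_1 − (-6/25)·u_0 = (-68/25, 51/25).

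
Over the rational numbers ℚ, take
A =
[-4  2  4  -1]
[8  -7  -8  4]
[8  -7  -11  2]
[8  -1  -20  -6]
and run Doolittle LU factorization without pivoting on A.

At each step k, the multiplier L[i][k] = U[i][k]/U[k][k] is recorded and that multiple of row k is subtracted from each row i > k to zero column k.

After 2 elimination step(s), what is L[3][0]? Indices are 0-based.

[col 0] pivot -4
  R1 -= -2*R0 → (0, -3, 0, 2)  (L[1][0] := -2)
  R2 -= -2*R0 → (0, -3, -3, 0)  (L[2][0] := -2)
  R3 -= -2*R0 → (0, 3, -12, -8)  (L[3][0] := -2)
[col 1] pivot -3
  R2 -= 1*R1 → (0, 0, -3, -2)  (L[2][1] := 1)
  R3 -= -1*R1 → (0, 0, -12, -6)  (L[3][1] := -1)

L[3][0] = -2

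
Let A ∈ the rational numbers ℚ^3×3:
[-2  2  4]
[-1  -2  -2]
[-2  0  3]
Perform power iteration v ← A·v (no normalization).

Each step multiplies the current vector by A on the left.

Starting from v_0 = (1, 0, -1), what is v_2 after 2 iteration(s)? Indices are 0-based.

v_0 = (1, 0, -1).
v_1 = A·v_0 = (-6, 1, -5).
v_2 = A·v_1 = (-6, 14, -3).

v_2 = (-6, 14, -3)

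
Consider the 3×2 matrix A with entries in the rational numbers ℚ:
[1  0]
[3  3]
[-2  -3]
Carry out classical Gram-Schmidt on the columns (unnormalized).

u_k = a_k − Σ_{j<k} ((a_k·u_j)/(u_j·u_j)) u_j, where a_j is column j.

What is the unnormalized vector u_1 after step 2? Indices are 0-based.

u_1 = (-15/14, -3/14, -6/7)

Step 1: u_0 = a_0 = (1, 3, -2).
Step 2: u_1 = a_1 − (15/14)·u_0 = (-15/14, -3/14, -6/7).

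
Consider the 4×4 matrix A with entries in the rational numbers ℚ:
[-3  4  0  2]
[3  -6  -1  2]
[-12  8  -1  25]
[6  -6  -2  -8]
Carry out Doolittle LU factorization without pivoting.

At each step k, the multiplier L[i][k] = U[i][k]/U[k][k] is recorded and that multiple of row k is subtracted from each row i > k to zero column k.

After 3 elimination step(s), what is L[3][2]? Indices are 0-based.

[col 0] pivot -3
  R1 -= -1*R0 → (0, -2, -1, 4)  (L[1][0] := -1)
  R2 -= 4*R0 → (0, -8, -1, 17)  (L[2][0] := 4)
  R3 -= -2*R0 → (0, 2, -2, -4)  (L[3][0] := -2)
[col 1] pivot -2
  R2 -= 4*R1 → (0, 0, 3, 1)  (L[2][1] := 4)
  R3 -= -1*R1 → (0, 0, -3, 0)  (L[3][1] := -1)
[col 2] pivot 3
  R3 -= -1*R2 → (0, 0, 0, 1)  (L[3][2] := -1)

L[3][2] = -1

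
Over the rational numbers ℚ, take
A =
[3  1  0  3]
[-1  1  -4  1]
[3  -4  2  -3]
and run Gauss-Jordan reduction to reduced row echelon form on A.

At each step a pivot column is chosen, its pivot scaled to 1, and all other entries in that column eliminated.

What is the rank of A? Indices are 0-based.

pivot(0,0)=3: scale R0 → (1, 1/3, 0, 1)
  clear (1,0): R1 −= (-1)R0 → (0, 4/3, -4, 2)
  clear (2,0): R2 −= (3)R0 → (0, -5, 2, -6)
pivot(1,1)=4/3: scale R1 → (0, 1, -3, 3/2)
  clear (0,1): R0 −= (1/3)R1 → (1, 0, 1, 1/2)
  clear (2,1): R2 −= (-5)R1 → (0, 0, -13, 3/2)
pivot(2,2)=-13: scale R2 → (0, 0, 1, -3/26)
  clear (0,2): R0 −= (1)R2 → (1, 0, 0, 8/13)
  clear (1,2): R1 −= (-3)R2 → (0, 1, 0, 15/13)

rank = 3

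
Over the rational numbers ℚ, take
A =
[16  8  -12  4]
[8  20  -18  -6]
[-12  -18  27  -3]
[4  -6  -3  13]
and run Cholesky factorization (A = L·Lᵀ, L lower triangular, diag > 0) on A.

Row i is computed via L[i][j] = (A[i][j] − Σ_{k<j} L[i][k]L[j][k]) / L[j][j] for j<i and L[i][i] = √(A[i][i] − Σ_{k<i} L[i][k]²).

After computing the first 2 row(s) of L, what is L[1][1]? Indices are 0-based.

Step 1: L[0][0] = √(16) = 4.
  L[1][0] = (8) / L[0][0] = 2.
Step 2: L[1][1] = √(16) = 4.

L[1][1] = 4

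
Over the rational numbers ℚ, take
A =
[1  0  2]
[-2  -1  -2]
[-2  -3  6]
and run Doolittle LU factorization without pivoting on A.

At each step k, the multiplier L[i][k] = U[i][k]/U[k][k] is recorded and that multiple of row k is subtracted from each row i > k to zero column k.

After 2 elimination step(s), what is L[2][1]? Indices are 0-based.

L[2][1] = 3

Step 1: pivot at (0,0) is 1.
  row1 ← row1 − (-2)·row0  ⇒  L[1][0]=-2, U row1=(0, -1, 2)
  row2 ← row2 − (-2)·row0  ⇒  L[2][0]=-2, U row2=(0, -3, 10)
Step 2: pivot at (1,1) is -1.
  row2 ← row2 − (3)·row1  ⇒  L[2][1]=3, U row2=(0, 0, 4)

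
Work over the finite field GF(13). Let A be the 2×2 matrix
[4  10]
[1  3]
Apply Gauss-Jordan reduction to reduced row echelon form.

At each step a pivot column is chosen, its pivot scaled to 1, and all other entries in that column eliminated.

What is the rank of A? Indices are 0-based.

step 1: normalize row 0 (÷4) = (1, 9)
  row 1: subtract 1×row0 = (0, 7)
step 2: normalize row 1 (÷7) = (0, 1)
  row 0: subtract 9×row1 = (1, 0)

rank = 2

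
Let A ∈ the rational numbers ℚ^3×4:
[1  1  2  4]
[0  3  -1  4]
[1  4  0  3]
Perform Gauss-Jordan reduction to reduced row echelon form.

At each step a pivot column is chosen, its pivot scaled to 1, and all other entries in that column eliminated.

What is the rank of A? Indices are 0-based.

rank = 3

pivot(0,0)=1: scale R0 → (1, 1, 2, 4)
  clear (2,0): R2 −= (1)R0 → (0, 3, -2, -1)
pivot(1,1)=3: scale R1 → (0, 1, -1/3, 4/3)
  clear (0,1): R0 −= (1)R1 → (1, 0, 7/3, 8/3)
  clear (2,1): R2 −= (3)R1 → (0, 0, -1, -5)
pivot(2,2)=-1: scale R2 → (0, 0, 1, 5)
  clear (0,2): R0 −= (7/3)R2 → (1, 0, 0, -9)
  clear (1,2): R1 −= (-1/3)R2 → (0, 1, 0, 3)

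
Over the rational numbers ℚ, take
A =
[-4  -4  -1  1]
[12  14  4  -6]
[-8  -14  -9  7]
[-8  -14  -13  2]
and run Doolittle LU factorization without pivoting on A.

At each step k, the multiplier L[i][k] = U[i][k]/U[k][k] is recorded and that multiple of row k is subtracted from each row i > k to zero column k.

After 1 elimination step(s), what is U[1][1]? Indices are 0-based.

U[1][1] = 2

k=0: U[0][0]=-4
  eliminate (1,0): mult=-3, new row 1: (0, 2, 1, -3); set L[1][0]=-3
  eliminate (2,0): mult=2, new row 2: (0, -6, -7, 5); set L[2][0]=2
  eliminate (3,0): mult=2, new row 3: (0, -6, -11, 0); set L[3][0]=2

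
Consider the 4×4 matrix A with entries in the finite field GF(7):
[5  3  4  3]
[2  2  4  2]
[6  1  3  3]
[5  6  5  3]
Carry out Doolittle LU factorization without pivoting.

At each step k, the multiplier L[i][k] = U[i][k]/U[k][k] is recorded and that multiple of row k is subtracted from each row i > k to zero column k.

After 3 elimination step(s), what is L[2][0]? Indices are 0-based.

k=0: U[0][0]=5
  eliminate (1,0): mult=6, new row 1: (0, 5, 1, 5); set L[1][0]=6
  eliminate (2,0): mult=4, new row 2: (0, 3, 1, 5); set L[2][0]=4
  eliminate (3,0): mult=1, new row 3: (0, 3, 1, 0); set L[3][0]=1
k=1: U[1][1]=5
  eliminate (2,1): mult=2, new row 2: (0, 0, 6, 2); set L[2][1]=2
  eliminate (3,1): mult=2, new row 3: (0, 0, 6, 4); set L[3][1]=2
k=2: U[2][2]=6
  eliminate (3,2): mult=1, new row 3: (0, 0, 0, 2); set L[3][2]=1

L[2][0] = 4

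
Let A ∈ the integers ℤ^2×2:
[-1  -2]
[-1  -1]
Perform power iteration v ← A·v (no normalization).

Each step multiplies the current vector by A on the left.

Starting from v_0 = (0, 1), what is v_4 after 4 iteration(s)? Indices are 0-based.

v_0 = (0, 1).
v_1 = A·v_0 = (-2, -1).
v_2 = A·v_1 = (4, 3).
v_3 = A·v_2 = (-10, -7).
v_4 = A·v_3 = (24, 17).

v_4 = (24, 17)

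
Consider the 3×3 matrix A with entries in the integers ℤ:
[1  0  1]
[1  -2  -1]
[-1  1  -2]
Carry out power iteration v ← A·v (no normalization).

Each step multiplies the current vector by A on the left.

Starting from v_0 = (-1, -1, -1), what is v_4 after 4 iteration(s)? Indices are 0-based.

v_4 = (-8, -24, 32)

v_0 = (-1, -1, -1).
v_1 = A·v_0 = (-2, 2, 2).
v_2 = A·v_1 = (0, -8, 0).
v_3 = A·v_2 = (0, 16, -8).
v_4 = A·v_3 = (-8, -24, 32).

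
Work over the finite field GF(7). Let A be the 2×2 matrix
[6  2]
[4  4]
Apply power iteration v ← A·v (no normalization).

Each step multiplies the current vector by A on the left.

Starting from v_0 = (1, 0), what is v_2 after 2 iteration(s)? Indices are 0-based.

v_2 = (2, 5)

v_0 = (1, 0).
v_1 = A·v_0 = (6, 4).
v_2 = A·v_1 = (2, 5).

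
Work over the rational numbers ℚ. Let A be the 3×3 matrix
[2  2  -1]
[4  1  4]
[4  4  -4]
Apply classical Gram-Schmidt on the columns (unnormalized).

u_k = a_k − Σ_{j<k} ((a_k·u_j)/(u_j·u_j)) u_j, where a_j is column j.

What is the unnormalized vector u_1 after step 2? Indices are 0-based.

Step 1: u_0 = a_0 = (2, 4, 4).
Step 2: u_1 = a_1 − (2/3)·u_0 = (2/3, -5/3, 4/3).

u_1 = (2/3, -5/3, 4/3)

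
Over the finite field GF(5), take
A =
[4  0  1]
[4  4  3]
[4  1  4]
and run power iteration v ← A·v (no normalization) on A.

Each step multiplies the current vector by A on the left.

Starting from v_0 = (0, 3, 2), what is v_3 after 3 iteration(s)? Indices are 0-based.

v_0 = (0, 3, 2).
v_1 = A·v_0 = (2, 3, 1).
v_2 = A·v_1 = (4, 3, 0).
v_3 = A·v_2 = (1, 3, 4).

v_3 = (1, 3, 4)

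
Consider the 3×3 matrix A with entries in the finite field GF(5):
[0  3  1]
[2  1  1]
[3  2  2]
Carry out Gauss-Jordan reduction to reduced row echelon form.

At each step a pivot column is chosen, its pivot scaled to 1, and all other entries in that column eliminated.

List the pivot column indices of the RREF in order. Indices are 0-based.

pivot(0,0): swap R0↔R1
pivot(0,0)=2: scale R0 → (1, 3, 3)
  clear (2,0): R2 −= (3)R0 → (0, 3, 3)
pivot(1,1)=3: scale R1 → (0, 1, 2)
  clear (0,1): R0 −= (3)R1 → (1, 0, 2)
  clear (2,1): R2 −= (3)R1 → (0, 0, 2)
pivot(2,2)=2: scale R2 → (0, 0, 1)
  clear (0,2): R0 −= (2)R2 → (1, 0, 0)
  clear (1,2): R1 −= (2)R2 → (0, 1, 0)

pivot columns: 0, 1, 2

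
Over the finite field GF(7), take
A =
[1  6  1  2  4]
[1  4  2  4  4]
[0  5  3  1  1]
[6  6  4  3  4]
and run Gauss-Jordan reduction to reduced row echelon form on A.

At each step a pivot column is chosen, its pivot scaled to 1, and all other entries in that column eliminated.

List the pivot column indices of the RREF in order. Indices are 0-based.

pivot(0,0)=1: scale R0 → (1, 6, 1, 2, 4)
  clear (1,0): R1 −= (1)R0 → (0, 5, 1, 2, 0)
  clear (3,0): R3 −= (6)R0 → (0, 5, 5, 5, 1)
pivot(1,1)=5: scale R1 → (0, 1, 3, 6, 0)
  clear (0,1): R0 −= (6)R1 → (1, 0, 4, 1, 4)
  clear (2,1): R2 −= (5)R1 → (0, 0, 2, 6, 1)
  clear (3,1): R3 −= (5)R1 → (0, 0, 4, 3, 1)
pivot(2,2)=2: scale R2 → (0, 0, 1, 3, 4)
  clear (0,2): R0 −= (4)R2 → (1, 0, 0, 3, 2)
  clear (1,2): R1 −= (3)R2 → (0, 1, 0, 4, 2)
  clear (3,2): R3 −= (4)R2 → (0, 0, 0, 5, 6)
pivot(3,3)=5: scale R3 → (0, 0, 0, 1, 4)
  clear (0,3): R0 −= (3)R3 → (1, 0, 0, 0, 4)
  clear (1,3): R1 −= (4)R3 → (0, 1, 0, 0, 0)
  clear (2,3): R2 −= (3)R3 → (0, 0, 1, 0, 6)

pivot columns: 0, 1, 2, 3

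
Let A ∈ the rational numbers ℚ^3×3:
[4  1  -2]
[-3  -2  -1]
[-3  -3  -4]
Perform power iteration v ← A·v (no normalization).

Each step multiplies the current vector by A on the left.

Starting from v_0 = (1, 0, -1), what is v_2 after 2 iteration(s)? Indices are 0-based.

v_2 = (20, -15, -16)

v_0 = (1, 0, -1).
v_1 = A·v_0 = (6, -2, 1).
v_2 = A·v_1 = (20, -15, -16).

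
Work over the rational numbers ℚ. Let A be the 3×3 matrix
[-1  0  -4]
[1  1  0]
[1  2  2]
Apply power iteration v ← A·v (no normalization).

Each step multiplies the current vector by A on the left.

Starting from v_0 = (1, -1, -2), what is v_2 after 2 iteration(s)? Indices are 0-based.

v_0 = (1, -1, -2).
v_1 = A·v_0 = (7, 0, -5).
v_2 = A·v_1 = (13, 7, -3).

v_2 = (13, 7, -3)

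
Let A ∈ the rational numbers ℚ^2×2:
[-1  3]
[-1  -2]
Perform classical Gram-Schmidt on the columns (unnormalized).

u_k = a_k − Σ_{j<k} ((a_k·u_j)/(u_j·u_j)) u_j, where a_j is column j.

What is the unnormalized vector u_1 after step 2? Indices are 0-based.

u_1 = (5/2, -5/2)

Step 1: u_0 = a_0 = (-1, -1).
Step 2: u_1 = a_1 − (-1/2)·u_0 = (5/2, -5/2).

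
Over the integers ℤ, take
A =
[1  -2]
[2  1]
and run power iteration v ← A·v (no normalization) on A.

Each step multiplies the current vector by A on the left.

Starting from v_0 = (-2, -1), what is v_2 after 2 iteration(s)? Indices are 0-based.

v_0 = (-2, -1).
v_1 = A·v_0 = (0, -5).
v_2 = A·v_1 = (10, -5).

v_2 = (10, -5)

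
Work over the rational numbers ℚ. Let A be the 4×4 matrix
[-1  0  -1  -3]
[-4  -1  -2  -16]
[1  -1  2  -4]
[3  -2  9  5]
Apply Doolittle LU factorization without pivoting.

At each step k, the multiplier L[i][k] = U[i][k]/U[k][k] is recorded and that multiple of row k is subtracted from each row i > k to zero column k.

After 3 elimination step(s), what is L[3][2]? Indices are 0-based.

L[3][2] = -2

Step 1: pivot at (0,0) is -1.
  row1 ← row1 − (4)·row0  ⇒  L[1][0]=4, U row1=(0, -1, 2, -4)
  row2 ← row2 − (-1)·row0  ⇒  L[2][0]=-1, U row2=(0, -1, 1, -7)
  row3 ← row3 − (-3)·row0  ⇒  L[3][0]=-3, U row3=(0, -2, 6, -4)
Step 2: pivot at (1,1) is -1.
  row2 ← row2 − (1)·row1  ⇒  L[2][1]=1, U row2=(0, 0, -1, -3)
  row3 ← row3 − (2)·row1  ⇒  L[3][1]=2, U row3=(0, 0, 2, 4)
Step 3: pivot at (2,2) is -1.
  row3 ← row3 − (-2)·row2  ⇒  L[3][2]=-2, U row3=(0, 0, 0, -2)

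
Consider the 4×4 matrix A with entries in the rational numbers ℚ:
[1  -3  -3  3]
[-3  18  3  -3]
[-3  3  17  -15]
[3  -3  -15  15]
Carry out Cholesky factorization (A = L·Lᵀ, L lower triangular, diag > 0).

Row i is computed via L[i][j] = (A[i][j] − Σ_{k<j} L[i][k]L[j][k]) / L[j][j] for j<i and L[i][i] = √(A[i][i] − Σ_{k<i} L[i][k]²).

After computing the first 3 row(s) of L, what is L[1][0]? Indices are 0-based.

L[1][0] = -3

Step 1: L[0][0] = √(1) = 1.
  L[1][0] = (-3) / L[0][0] = -3.
Step 2: L[1][1] = √(9) = 3.
  L[2][0] = (-3) / L[0][0] = -3.
  L[2][1] = (-6) / L[1][1] = -2.
Step 3: L[2][2] = √(4) = 2.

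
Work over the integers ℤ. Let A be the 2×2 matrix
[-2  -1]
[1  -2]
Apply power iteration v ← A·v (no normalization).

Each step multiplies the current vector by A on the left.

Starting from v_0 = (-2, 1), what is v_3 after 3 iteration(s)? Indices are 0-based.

v_0 = (-2, 1).
v_1 = A·v_0 = (3, -4).
v_2 = A·v_1 = (-2, 11).
v_3 = A·v_2 = (-7, -24).

v_3 = (-7, -24)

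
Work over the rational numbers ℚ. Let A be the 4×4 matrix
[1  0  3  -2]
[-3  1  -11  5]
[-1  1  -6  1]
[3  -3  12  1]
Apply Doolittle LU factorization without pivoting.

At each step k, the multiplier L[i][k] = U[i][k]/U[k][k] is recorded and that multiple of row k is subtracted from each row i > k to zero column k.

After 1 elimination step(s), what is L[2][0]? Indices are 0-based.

Step 1: pivot at (0,0) is 1.
  row1 ← row1 − (-3)·row0  ⇒  L[1][0]=-3, U row1=(0, 1, -2, -1)
  row2 ← row2 − (-1)·row0  ⇒  L[2][0]=-1, U row2=(0, 1, -3, -1)
  row3 ← row3 − (3)·row0  ⇒  L[3][0]=3, U row3=(0, -3, 3, 7)

L[2][0] = -1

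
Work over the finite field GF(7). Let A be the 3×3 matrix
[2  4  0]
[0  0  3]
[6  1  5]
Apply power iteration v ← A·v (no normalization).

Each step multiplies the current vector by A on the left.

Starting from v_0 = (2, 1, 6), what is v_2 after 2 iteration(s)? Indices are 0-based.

v_2 = (4, 3, 1)

v_0 = (2, 1, 6).
v_1 = A·v_0 = (1, 4, 1).
v_2 = A·v_1 = (4, 3, 1).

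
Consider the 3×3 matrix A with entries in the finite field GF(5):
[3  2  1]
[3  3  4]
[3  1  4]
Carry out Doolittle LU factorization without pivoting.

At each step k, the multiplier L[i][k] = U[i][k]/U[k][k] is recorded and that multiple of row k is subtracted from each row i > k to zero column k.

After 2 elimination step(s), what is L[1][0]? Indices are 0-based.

L[1][0] = 1

Step 1: pivot at (0,0) is 3.
  row1 ← row1 − (1)·row0  ⇒  L[1][0]=1, U row1=(0, 1, 3)
  row2 ← row2 − (1)·row0  ⇒  L[2][0]=1, U row2=(0, 4, 3)
Step 2: pivot at (1,1) is 1.
  row2 ← row2 − (4)·row1  ⇒  L[2][1]=4, U row2=(0, 0, 1)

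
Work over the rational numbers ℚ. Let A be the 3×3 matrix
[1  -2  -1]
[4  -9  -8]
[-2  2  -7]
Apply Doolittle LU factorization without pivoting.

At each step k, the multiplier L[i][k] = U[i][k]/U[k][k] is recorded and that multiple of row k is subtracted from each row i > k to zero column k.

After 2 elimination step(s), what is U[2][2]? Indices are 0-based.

U[2][2] = -1

k=0: U[0][0]=1
  eliminate (1,0): mult=4, new row 1: (0, -1, -4); set L[1][0]=4
  eliminate (2,0): mult=-2, new row 2: (0, -2, -9); set L[2][0]=-2
k=1: U[1][1]=-1
  eliminate (2,1): mult=2, new row 2: (0, 0, -1); set L[2][1]=2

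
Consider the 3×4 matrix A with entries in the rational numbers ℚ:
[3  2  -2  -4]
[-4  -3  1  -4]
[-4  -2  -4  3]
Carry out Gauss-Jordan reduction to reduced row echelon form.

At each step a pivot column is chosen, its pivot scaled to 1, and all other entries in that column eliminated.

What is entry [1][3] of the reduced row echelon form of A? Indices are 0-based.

M[1][3] = 35/2

step 1: normalize row 0 (÷3) = (1, 2/3, -2/3, -4/3)
  row 1: subtract -4×row0 = (0, -1/3, -5/3, -28/3)
  row 2: subtract -4×row0 = (0, 2/3, -20/3, -7/3)
step 2: normalize row 1 (÷-1/3) = (0, 1, 5, 28)
  row 0: subtract 2/3×row1 = (1, 0, -4, -20)
  row 2: subtract 2/3×row1 = (0, 0, -10, -21)
step 3: normalize row 2 (÷-10) = (0, 0, 1, 21/10)
  row 0: subtract -4×row2 = (1, 0, 0, -58/5)
  row 1: subtract 5×row2 = (0, 1, 0, 35/2)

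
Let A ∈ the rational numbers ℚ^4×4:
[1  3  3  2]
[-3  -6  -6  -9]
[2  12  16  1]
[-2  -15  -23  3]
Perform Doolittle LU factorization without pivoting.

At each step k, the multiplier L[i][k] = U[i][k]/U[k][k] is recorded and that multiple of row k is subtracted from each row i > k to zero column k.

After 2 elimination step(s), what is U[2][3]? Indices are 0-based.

U[2][3] = 3

Step 1: pivot at (0,0) is 1.
  row1 ← row1 − (-3)·row0  ⇒  L[1][0]=-3, U row1=(0, 3, 3, -3)
  row2 ← row2 − (2)·row0  ⇒  L[2][0]=2, U row2=(0, 6, 10, -3)
  row3 ← row3 − (-2)·row0  ⇒  L[3][0]=-2, U row3=(0, -9, -17, 7)
Step 2: pivot at (1,1) is 3.
  row2 ← row2 − (2)·row1  ⇒  L[2][1]=2, U row2=(0, 0, 4, 3)
  row3 ← row3 − (-3)·row1  ⇒  L[3][1]=-3, U row3=(0, 0, -8, -2)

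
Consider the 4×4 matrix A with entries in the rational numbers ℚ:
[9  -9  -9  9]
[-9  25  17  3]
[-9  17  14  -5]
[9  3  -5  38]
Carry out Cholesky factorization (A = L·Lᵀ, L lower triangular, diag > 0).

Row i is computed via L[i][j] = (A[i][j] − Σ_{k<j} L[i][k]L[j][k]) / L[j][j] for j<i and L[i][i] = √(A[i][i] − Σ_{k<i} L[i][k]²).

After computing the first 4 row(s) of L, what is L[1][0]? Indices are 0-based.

L[1][0] = -3

Step 1: L[0][0] = √(9) = 3.
  L[1][0] = (-9) / L[0][0] = -3.
Step 2: L[1][1] = √(16) = 4.
  L[2][0] = (-9) / L[0][0] = -3.
  L[2][1] = (8) / L[1][1] = 2.
Step 3: L[2][2] = √(1) = 1.
  L[3][0] = (9) / L[0][0] = 3.
  L[3][1] = (12) / L[1][1] = 3.
  L[3][2] = (-2) / L[2][2] = -2.
Step 4: L[3][3] = √(16) = 4.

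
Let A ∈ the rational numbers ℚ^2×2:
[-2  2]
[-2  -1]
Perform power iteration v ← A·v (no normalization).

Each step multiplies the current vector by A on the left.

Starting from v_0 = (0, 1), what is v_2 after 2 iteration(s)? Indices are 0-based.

v_0 = (0, 1).
v_1 = A·v_0 = (2, -1).
v_2 = A·v_1 = (-6, -3).

v_2 = (-6, -3)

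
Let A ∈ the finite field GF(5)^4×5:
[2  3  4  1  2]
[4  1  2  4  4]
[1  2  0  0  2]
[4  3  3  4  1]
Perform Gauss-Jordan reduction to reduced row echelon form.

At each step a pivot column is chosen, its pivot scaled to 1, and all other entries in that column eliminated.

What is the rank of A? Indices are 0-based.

rank = 4

[1] R0 /= 2  ⇒  (1, 4, 2, 3, 1)
     R1 -= 4·R0  ⇒  (0, 0, 4, 2, 0)
     R2 -= 1·R0  ⇒  (0, 3, 3, 2, 1)
     R3 -= 4·R0  ⇒  (0, 2, 0, 2, 2)
[2] R1 <-> R2
[2] R1 /= 3  ⇒  (0, 1, 1, 4, 2)
     R0 -= 4·R1  ⇒  (1, 0, 3, 2, 3)
     R3 -= 2·R1  ⇒  (0, 0, 3, 4, 3)
[3] R2 /= 4  ⇒  (0, 0, 1, 3, 0)
     R0 -= 3·R2  ⇒  (1, 0, 0, 3, 3)
     R1 -= 1·R2  ⇒  (0, 1, 0, 1, 2)
     R3 -= 3·R2  ⇒  (0, 0, 0, 0, 3)
column 3 empty below row 3
[4] R3 /= 3  ⇒  (0, 0, 0, 0, 1)
     R0 -= 3·R3  ⇒  (1, 0, 0, 3, 0)
     R1 -= 2·R3  ⇒  (0, 1, 0, 1, 0)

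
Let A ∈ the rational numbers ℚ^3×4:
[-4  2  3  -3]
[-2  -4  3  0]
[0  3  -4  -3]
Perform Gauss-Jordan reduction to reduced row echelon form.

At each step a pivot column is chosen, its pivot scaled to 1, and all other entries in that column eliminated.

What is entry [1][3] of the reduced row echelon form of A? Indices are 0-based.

pivot(0,0)=-4: scale R0 → (1, -1/2, -3/4, 3/4)
  clear (1,0): R1 −= (-2)R0 → (0, -5, 3/2, 3/2)
pivot(1,1)=-5: scale R1 → (0, 1, -3/10, -3/10)
  clear (0,1): R0 −= (-1/2)R1 → (1, 0, -9/10, 3/5)
  clear (2,1): R2 −= (3)R1 → (0, 0, -31/10, -21/10)
pivot(2,2)=-31/10: scale R2 → (0, 0, 1, 21/31)
  clear (0,2): R0 −= (-9/10)R2 → (1, 0, 0, 75/62)
  clear (1,2): R1 −= (-3/10)R2 → (0, 1, 0, -3/31)

M[1][3] = -3/31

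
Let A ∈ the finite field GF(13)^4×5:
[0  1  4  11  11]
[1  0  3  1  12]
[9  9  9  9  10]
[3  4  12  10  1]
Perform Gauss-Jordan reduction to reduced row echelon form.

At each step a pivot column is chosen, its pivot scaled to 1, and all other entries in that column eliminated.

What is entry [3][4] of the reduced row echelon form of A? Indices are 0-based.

step 1: exchange rows 0,1
step 1: normalize row 0 (÷1) = (1, 0, 3, 1, 12)
  row 2: subtract 9×row0 = (0, 9, 8, 0, 6)
  row 3: subtract 3×row0 = (0, 4, 3, 7, 4)
step 2: normalize row 1 (÷1) = (0, 1, 4, 11, 11)
  row 2: subtract 9×row1 = (0, 0, 11, 5, 11)
  row 3: subtract 4×row1 = (0, 0, 0, 2, 12)
step 3: normalize row 2 (÷11) = (0, 0, 1, 4, 1)
  row 0: subtract 3×row2 = (1, 0, 0, 2, 9)
  row 1: subtract 4×row2 = (0, 1, 0, 8, 7)
step 4: normalize row 3 (÷2) = (0, 0, 0, 1, 6)
  row 0: subtract 2×row3 = (1, 0, 0, 0, 10)
  row 1: subtract 8×row3 = (0, 1, 0, 0, 11)
  row 2: subtract 4×row3 = (0, 0, 1, 0, 3)

M[3][4] = 6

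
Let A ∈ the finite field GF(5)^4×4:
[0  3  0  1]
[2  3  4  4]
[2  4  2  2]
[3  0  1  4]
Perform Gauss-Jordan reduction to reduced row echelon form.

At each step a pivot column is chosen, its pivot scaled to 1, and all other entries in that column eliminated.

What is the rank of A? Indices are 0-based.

rank = 4

[1] R0 <-> R1
[1] R0 /= 2  ⇒  (1, 4, 2, 2)
     R2 -= 2·R0  ⇒  (0, 1, 3, 3)
     R3 -= 3·R0  ⇒  (0, 3, 0, 3)
[2] R1 /= 3  ⇒  (0, 1, 0, 2)
     R0 -= 4·R1  ⇒  (1, 0, 2, 4)
     R2 -= 1·R1  ⇒  (0, 0, 3, 1)
     R3 -= 3·R1  ⇒  (0, 0, 0, 2)
[3] R2 /= 3  ⇒  (0, 0, 1, 2)
     R0 -= 2·R2  ⇒  (1, 0, 0, 0)
[4] R3 /= 2  ⇒  (0, 0, 0, 1)
     R1 -= 2·R3  ⇒  (0, 1, 0, 0)
     R2 -= 2·R3  ⇒  (0, 0, 1, 0)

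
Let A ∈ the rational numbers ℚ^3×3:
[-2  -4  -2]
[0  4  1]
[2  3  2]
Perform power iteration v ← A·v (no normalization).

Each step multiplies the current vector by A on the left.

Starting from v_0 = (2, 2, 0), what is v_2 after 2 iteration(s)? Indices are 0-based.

v_0 = (2, 2, 0).
v_1 = A·v_0 = (-12, 8, 10).
v_2 = A·v_1 = (-28, 42, 20).

v_2 = (-28, 42, 20)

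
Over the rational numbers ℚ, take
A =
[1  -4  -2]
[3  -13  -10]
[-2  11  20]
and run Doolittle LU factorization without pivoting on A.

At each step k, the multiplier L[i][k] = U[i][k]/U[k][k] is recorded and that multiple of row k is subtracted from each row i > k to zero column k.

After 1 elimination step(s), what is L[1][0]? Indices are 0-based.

[col 0] pivot 1
  R1 -= 3*R0 → (0, -1, -4)  (L[1][0] := 3)
  R2 -= -2*R0 → (0, 3, 16)  (L[2][0] := -2)

L[1][0] = 3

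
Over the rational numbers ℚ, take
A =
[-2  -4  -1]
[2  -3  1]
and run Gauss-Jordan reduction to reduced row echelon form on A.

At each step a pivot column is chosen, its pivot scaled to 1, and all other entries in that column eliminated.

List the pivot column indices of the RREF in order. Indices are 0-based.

pivot columns: 0, 1

[1] R0 /= -2  ⇒  (1, 2, 1/2)
     R1 -= 2·R0  ⇒  (0, -7, 0)
[2] R1 /= -7  ⇒  (0, 1, 0)
     R0 -= 2·R1  ⇒  (1, 0, 1/2)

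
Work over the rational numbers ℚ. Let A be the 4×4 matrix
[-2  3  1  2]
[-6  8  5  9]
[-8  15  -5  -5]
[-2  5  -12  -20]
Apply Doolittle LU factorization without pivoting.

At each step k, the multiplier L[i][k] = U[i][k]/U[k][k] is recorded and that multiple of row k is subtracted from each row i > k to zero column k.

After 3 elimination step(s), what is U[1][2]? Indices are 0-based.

k=0: U[0][0]=-2
  eliminate (1,0): mult=3, new row 1: (0, -1, 2, 3); set L[1][0]=3
  eliminate (2,0): mult=4, new row 2: (0, 3, -9, -13); set L[2][0]=4
  eliminate (3,0): mult=1, new row 3: (0, 2, -13, -22); set L[3][0]=1
k=1: U[1][1]=-1
  eliminate (2,1): mult=-3, new row 2: (0, 0, -3, -4); set L[2][1]=-3
  eliminate (3,1): mult=-2, new row 3: (0, 0, -9, -16); set L[3][1]=-2
k=2: U[2][2]=-3
  eliminate (3,2): mult=3, new row 3: (0, 0, 0, -4); set L[3][2]=3

U[1][2] = 2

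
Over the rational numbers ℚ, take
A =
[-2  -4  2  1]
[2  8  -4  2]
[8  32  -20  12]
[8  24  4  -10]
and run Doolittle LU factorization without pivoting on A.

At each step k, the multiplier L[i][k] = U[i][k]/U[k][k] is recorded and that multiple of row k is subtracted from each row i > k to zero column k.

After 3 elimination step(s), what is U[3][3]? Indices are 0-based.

Step 1: pivot at (0,0) is -2.
  row1 ← row1 − (-1)·row0  ⇒  L[1][0]=-1, U row1=(0, 4, -2, 3)
  row2 ← row2 − (-4)·row0  ⇒  L[2][0]=-4, U row2=(0, 16, -12, 16)
  row3 ← row3 − (-4)·row0  ⇒  L[3][0]=-4, U row3=(0, 8, 12, -6)
Step 2: pivot at (1,1) is 4.
  row2 ← row2 − (4)·row1  ⇒  L[2][1]=4, U row2=(0, 0, -4, 4)
  row3 ← row3 − (2)·row1  ⇒  L[3][1]=2, U row3=(0, 0, 16, -12)
Step 3: pivot at (2,2) is -4.
  row3 ← row3 − (-4)·row2  ⇒  L[3][2]=-4, U row3=(0, 0, 0, 4)

U[3][3] = 4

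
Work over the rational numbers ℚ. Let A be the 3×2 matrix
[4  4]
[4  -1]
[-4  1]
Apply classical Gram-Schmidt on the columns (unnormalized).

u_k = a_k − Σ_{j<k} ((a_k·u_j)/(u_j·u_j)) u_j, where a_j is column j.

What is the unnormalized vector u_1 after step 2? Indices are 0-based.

Step 1: u_0 = a_0 = (4, 4, -4).
Step 2: u_1 = a_1 − (1/6)·u_0 = (10/3, -5/3, 5/3).

u_1 = (10/3, -5/3, 5/3)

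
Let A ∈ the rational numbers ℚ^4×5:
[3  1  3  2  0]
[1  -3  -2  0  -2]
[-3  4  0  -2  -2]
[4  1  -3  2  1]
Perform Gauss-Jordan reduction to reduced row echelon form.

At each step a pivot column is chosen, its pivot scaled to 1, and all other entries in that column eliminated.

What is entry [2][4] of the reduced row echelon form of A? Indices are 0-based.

M[2][4] = -21/29

step 1: normalize row 0 (÷3) = (1, 1/3, 1, 2/3, 0)
  row 1: subtract 1×row0 = (0, -10/3, -3, -2/3, -2)
  row 2: subtract -3×row0 = (0, 5, 3, 0, -2)
  row 3: subtract 4×row0 = (0, -1/3, -7, -2/3, 1)
step 2: normalize row 1 (÷-10/3) = (0, 1, 9/10, 1/5, 3/5)
  row 0: subtract 1/3×row1 = (1, 0, 7/10, 3/5, -1/5)
  row 2: subtract 5×row1 = (0, 0, -3/2, -1, -5)
  row 3: subtract -1/3×row1 = (0, 0, -67/10, -3/5, 6/5)
step 3: normalize row 2 (÷-3/2) = (0, 0, 1, 2/3, 10/3)
  row 0: subtract 7/10×row2 = (1, 0, 0, 2/15, -38/15)
  row 1: subtract 9/10×row2 = (0, 1, 0, -2/5, -12/5)
  row 3: subtract -67/10×row2 = (0, 0, 0, 58/15, 353/15)
step 4: normalize row 3 (÷58/15) = (0, 0, 0, 1, 353/58)
  row 0: subtract 2/15×row3 = (1, 0, 0, 0, -97/29)
  row 1: subtract -2/5×row3 = (0, 1, 0, 0, 1/29)
  row 2: subtract 2/3×row3 = (0, 0, 1, 0, -21/29)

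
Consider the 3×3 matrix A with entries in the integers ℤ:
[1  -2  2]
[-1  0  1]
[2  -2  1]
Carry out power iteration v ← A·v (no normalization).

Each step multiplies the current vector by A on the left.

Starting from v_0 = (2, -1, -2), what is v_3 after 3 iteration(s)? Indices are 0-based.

v_3 = (32, -4, 36)

v_0 = (2, -1, -2).
v_1 = A·v_0 = (0, -4, 4).
v_2 = A·v_1 = (16, 4, 12).
v_3 = A·v_2 = (32, -4, 36).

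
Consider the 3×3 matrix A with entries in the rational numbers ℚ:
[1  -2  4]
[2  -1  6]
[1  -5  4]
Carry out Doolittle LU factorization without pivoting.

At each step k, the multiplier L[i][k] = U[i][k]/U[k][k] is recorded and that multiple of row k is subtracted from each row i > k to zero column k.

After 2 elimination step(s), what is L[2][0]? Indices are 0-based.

L[2][0] = 1

[col 0] pivot 1
  R1 -= 2*R0 → (0, 3, -2)  (L[1][0] := 2)
  R2 -= 1*R0 → (0, -3, 0)  (L[2][0] := 1)
[col 1] pivot 3
  R2 -= -1*R1 → (0, 0, -2)  (L[2][1] := -1)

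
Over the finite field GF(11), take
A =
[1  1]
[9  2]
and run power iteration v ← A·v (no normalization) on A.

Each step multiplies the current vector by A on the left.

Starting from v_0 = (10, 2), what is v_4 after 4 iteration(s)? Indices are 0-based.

v_4 = (1, 0)

v_0 = (10, 2).
v_1 = A·v_0 = (1, 6).
v_2 = A·v_1 = (7, 10).
v_3 = A·v_2 = (6, 6).
v_4 = A·v_3 = (1, 0).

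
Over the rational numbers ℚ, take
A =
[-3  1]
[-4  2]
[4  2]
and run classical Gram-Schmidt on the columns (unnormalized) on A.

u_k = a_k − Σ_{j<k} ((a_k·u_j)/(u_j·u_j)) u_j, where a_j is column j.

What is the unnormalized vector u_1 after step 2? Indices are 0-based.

u_1 = (32/41, 70/41, 94/41)

Step 1: u_0 = a_0 = (-3, -4, 4).
Step 2: u_1 = a_1 − (-3/41)·u_0 = (32/41, 70/41, 94/41).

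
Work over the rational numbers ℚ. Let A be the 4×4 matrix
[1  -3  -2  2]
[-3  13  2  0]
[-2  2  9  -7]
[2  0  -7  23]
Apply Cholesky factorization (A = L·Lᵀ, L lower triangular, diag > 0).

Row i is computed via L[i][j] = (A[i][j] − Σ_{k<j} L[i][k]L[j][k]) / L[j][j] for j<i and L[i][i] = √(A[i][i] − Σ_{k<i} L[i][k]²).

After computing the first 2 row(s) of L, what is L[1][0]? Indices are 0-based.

Step 1: L[0][0] = √(1) = 1.
  L[1][0] = (-3) / L[0][0] = -3.
Step 2: L[1][1] = √(4) = 2.

L[1][0] = -3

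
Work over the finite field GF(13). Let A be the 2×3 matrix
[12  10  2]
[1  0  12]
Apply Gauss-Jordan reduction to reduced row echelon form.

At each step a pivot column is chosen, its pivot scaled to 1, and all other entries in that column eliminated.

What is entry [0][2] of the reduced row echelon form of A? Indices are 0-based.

M[0][2] = 12

step 1: normalize row 0 (÷12) = (1, 3, 11)
  row 1: subtract 1×row0 = (0, 10, 1)
step 2: normalize row 1 (÷10) = (0, 1, 4)
  row 0: subtract 3×row1 = (1, 0, 12)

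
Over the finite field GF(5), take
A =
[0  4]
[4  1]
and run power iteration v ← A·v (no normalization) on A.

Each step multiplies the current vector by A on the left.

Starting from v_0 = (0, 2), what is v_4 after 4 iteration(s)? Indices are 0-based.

v_0 = (0, 2).
v_1 = A·v_0 = (3, 2).
v_2 = A·v_1 = (3, 4).
v_3 = A·v_2 = (1, 1).
v_4 = A·v_3 = (4, 0).

v_4 = (4, 0)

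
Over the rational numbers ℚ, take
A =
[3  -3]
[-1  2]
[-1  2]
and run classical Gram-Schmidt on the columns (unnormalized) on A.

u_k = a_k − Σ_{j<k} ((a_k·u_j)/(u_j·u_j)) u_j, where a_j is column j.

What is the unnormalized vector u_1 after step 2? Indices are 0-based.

Step 1: u_0 = a_0 = (3, -1, -1).
Step 2: u_1 = a_1 − (-13/11)·u_0 = (6/11, 9/11, 9/11).

u_1 = (6/11, 9/11, 9/11)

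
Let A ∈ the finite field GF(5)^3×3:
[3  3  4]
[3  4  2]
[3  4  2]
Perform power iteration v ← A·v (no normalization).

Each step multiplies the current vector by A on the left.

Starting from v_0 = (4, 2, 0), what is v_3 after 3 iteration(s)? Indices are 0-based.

v_3 = (0, 1, 1)

v_0 = (4, 2, 0).
v_1 = A·v_0 = (3, 0, 0).
v_2 = A·v_1 = (4, 4, 4).
v_3 = A·v_2 = (0, 1, 1).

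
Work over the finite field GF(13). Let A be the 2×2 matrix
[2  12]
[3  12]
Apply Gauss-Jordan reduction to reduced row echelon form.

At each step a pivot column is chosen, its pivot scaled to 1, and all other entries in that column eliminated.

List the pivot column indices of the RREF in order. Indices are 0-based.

pivot columns: 0, 1

step 1: normalize row 0 (÷2) = (1, 6)
  row 1: subtract 3×row0 = (0, 7)
step 2: normalize row 1 (÷7) = (0, 1)
  row 0: subtract 6×row1 = (1, 0)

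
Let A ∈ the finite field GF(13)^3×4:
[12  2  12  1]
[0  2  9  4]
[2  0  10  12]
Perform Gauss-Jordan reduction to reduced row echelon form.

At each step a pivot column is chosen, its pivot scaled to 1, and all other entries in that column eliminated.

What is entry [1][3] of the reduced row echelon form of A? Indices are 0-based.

step 1: normalize row 0 (÷12) = (1, 11, 1, 12)
  row 2: subtract 2×row0 = (0, 4, 8, 1)
step 2: normalize row 1 (÷2) = (0, 1, 11, 2)
  row 0: subtract 11×row1 = (1, 0, 10, 3)
  row 2: subtract 4×row1 = (0, 0, 3, 6)
step 3: normalize row 2 (÷3) = (0, 0, 1, 2)
  row 0: subtract 10×row2 = (1, 0, 0, 9)
  row 1: subtract 11×row2 = (0, 1, 0, 6)

M[1][3] = 6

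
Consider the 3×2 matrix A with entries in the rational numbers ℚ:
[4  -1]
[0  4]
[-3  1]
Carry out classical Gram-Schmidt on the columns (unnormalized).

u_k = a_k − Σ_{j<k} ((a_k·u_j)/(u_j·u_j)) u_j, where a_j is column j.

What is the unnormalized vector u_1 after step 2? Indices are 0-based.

Step 1: u_0 = a_0 = (4, 0, -3).
Step 2: u_1 = a_1 − (-7/25)·u_0 = (3/25, 4, 4/25).

u_1 = (3/25, 4, 4/25)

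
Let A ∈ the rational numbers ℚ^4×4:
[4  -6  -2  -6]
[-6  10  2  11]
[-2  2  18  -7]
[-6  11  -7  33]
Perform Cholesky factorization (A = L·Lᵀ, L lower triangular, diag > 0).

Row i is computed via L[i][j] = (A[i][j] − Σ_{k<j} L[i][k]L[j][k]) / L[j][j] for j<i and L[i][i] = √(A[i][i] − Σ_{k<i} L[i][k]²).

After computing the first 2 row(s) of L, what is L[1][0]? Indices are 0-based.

Step 1: L[0][0] = √(4) = 2.
  L[1][0] = (-6) / L[0][0] = -3.
Step 2: L[1][1] = √(1) = 1.

L[1][0] = -3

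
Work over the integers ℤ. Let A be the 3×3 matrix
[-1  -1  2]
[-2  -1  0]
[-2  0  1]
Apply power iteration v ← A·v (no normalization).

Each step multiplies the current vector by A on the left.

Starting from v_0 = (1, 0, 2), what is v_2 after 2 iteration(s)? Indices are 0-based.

v_2 = (-1, -4, -6)

v_0 = (1, 0, 2).
v_1 = A·v_0 = (3, -2, 0).
v_2 = A·v_1 = (-1, -4, -6).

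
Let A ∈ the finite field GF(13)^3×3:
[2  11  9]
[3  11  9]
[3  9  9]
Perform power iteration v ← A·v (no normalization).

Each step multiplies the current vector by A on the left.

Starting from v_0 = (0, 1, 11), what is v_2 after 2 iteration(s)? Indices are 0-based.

v_0 = (0, 1, 11).
v_1 = A·v_0 = (6, 6, 4).
v_2 = A·v_1 = (10, 3, 4).

v_2 = (10, 3, 4)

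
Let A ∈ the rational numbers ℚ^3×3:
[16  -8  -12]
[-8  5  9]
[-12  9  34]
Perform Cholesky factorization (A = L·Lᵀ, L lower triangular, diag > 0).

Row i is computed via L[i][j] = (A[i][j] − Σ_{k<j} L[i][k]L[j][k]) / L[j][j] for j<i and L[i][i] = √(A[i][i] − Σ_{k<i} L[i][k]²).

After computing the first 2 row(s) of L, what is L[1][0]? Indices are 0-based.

Step 1: L[0][0] = √(16) = 4.
  L[1][0] = (-8) / L[0][0] = -2.
Step 2: L[1][1] = √(1) = 1.

L[1][0] = -2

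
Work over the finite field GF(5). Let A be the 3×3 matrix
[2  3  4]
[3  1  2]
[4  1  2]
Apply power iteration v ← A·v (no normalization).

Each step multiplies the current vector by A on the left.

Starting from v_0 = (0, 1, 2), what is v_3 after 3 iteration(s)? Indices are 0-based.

v_0 = (0, 1, 2).
v_1 = A·v_0 = (1, 0, 0).
v_2 = A·v_1 = (2, 3, 4).
v_3 = A·v_2 = (4, 2, 4).

v_3 = (4, 2, 4)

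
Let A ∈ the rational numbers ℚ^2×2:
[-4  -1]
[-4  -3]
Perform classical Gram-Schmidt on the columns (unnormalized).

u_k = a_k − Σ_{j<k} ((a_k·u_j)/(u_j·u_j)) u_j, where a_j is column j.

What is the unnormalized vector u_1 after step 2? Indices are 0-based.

Step 1: u_0 = a_0 = (-4, -4).
Step 2: u_1 = a_1 − (1/2)·u_0 = (1, -1).

u_1 = (1, -1)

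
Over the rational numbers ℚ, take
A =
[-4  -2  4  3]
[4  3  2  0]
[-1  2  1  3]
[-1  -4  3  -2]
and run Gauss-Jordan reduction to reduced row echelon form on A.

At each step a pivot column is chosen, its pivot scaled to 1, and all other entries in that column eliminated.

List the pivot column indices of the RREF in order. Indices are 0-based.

pivot(0,0)=-4: scale R0 → (1, 1/2, -1, -3/4)
  clear (1,0): R1 −= (4)R0 → (0, 1, 6, 3)
  clear (2,0): R2 −= (-1)R0 → (0, 5/2, 0, 9/4)
  clear (3,0): R3 −= (-1)R0 → (0, -7/2, 2, -11/4)
pivot(1,1)=1: scale R1 → (0, 1, 6, 3)
  clear (0,1): R0 −= (1/2)R1 → (1, 0, -4, -9/4)
  clear (2,1): R2 −= (5/2)R1 → (0, 0, -15, -21/4)
  clear (3,1): R3 −= (-7/2)R1 → (0, 0, 23, 31/4)
pivot(2,2)=-15: scale R2 → (0, 0, 1, 7/20)
  clear (0,2): R0 −= (-4)R2 → (1, 0, 0, -17/20)
  clear (1,2): R1 −= (6)R2 → (0, 1, 0, 9/10)
  clear (3,2): R3 −= (23)R2 → (0, 0, 0, -3/10)
pivot(3,3)=-3/10: scale R3 → (0, 0, 0, 1)
  clear (0,3): R0 −= (-17/20)R3 → (1, 0, 0, 0)
  clear (1,3): R1 −= (9/10)R3 → (0, 1, 0, 0)
  clear (2,3): R2 −= (7/20)R3 → (0, 0, 1, 0)

pivot columns: 0, 1, 2, 3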